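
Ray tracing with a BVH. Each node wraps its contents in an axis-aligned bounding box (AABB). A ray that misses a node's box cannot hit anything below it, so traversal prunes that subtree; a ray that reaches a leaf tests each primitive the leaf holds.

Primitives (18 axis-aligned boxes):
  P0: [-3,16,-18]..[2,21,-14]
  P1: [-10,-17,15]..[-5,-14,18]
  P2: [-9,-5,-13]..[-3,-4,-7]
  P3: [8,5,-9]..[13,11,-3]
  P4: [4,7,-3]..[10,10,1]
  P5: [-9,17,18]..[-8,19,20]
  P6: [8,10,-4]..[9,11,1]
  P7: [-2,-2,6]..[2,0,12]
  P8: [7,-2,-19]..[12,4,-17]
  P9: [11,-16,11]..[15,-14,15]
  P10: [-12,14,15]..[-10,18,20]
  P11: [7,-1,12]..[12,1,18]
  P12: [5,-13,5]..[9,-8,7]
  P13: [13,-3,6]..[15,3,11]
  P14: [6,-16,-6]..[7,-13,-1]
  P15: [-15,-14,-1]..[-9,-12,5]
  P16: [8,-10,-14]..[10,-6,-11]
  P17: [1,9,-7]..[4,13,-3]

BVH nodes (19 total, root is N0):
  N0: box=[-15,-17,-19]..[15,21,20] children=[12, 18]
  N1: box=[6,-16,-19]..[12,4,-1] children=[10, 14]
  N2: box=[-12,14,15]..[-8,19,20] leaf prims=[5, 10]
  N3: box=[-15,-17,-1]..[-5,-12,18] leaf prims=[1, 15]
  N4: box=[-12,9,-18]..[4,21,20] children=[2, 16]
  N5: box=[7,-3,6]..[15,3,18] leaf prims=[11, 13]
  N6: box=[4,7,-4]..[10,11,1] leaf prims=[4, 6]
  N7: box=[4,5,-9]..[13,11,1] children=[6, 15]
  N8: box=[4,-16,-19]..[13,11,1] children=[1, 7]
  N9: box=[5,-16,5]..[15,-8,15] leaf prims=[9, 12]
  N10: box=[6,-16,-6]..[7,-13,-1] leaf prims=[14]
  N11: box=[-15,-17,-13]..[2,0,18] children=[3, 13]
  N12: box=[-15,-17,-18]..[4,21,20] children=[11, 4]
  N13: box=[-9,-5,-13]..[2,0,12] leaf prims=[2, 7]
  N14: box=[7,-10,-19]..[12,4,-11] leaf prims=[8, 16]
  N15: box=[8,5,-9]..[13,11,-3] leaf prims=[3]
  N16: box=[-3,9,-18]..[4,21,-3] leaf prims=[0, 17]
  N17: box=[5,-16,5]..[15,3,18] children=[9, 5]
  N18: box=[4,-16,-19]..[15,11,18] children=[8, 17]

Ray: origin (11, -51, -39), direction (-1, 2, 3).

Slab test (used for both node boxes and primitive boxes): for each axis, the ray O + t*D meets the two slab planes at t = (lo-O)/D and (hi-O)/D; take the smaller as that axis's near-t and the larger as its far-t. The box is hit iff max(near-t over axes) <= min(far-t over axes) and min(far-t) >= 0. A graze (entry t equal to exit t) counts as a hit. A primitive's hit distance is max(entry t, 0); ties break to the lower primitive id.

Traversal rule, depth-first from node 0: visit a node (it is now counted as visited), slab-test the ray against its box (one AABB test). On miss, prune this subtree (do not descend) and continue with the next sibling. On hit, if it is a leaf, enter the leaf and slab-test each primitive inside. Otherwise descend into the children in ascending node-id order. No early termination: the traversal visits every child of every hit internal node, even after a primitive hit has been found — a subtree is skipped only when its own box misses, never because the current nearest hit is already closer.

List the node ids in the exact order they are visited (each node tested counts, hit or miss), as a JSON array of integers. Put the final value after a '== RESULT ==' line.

Trace the traversal:
N0 x:[-4,26] y:[17,36] z:[20/3,59/3] -> hit [17,59/3], descend [12, 18]
  N12 x:[7,26] y:[17,36] z:[7,59/3] -> hit [17,59/3], descend [4, 11]
    N4 x:[7,23] y:[30,36] z:[7,59/3] -> miss, prune
    N11 x:[9,26] y:[17,51/2] z:[26/3,19] -> hit [17,19], descend [3, 13]
      N3 x:[16,26] y:[17,39/2] z:[38/3,19] -> hit [17,19] leaf, test {P1@t=18, P15(miss)}
      N13 x:[9,20] y:[23,51/2] z:[26/3,17] -> miss, prune
  N18 x:[-4,7] y:[35/2,31] z:[20/3,19] -> miss, prune

order=[0, 12, 4, 11, 3, 13, 18]  |boxes|=7  |leaves|=1  hit=P1

== RESULT ==
[0, 12, 4, 11, 3, 13, 18]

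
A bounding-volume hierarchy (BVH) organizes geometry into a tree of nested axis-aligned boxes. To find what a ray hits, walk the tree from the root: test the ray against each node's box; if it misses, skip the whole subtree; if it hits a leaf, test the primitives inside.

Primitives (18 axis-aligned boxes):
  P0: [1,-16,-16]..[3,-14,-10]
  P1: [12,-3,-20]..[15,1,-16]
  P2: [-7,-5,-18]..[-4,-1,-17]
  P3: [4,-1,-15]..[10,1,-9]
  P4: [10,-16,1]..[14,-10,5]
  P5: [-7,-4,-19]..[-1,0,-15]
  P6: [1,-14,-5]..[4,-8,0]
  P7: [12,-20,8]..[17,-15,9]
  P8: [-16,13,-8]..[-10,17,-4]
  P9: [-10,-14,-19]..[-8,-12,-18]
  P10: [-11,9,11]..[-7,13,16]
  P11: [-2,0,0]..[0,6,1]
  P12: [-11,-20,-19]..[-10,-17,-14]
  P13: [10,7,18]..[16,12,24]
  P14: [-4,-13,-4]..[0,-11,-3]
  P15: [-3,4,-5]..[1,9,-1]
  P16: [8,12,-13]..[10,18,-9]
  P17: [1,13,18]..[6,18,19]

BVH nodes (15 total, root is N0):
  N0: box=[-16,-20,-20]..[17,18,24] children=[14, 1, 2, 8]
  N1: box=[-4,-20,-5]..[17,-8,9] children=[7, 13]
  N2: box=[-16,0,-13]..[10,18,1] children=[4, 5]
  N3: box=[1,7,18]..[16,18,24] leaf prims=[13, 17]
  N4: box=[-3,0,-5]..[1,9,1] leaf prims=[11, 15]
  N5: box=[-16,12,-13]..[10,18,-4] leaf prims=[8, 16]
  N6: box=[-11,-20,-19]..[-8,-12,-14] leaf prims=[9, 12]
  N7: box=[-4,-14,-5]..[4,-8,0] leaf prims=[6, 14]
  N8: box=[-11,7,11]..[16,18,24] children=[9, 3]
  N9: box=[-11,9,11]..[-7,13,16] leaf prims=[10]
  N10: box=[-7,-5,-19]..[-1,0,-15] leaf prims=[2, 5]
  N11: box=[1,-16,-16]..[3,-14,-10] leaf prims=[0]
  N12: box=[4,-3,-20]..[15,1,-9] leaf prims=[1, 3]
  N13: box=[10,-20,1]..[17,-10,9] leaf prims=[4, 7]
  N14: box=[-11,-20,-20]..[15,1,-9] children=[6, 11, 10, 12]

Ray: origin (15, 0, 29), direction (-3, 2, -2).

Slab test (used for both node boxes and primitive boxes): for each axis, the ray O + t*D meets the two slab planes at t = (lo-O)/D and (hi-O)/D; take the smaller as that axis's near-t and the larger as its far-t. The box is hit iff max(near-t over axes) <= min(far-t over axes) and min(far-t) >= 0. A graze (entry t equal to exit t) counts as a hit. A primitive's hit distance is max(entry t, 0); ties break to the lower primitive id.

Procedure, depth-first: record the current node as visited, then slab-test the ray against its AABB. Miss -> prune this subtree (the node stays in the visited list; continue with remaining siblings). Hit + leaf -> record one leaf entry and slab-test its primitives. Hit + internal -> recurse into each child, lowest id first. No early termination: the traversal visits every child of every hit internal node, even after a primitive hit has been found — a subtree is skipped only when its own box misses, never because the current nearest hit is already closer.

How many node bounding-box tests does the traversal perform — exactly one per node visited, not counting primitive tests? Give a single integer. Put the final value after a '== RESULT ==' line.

Trace the traversal:
N0 x:[-2/3,31/3] y:[-10,9] z:[5/2,49/2] -> hit [5/2,9], descend [1, 2, 8, 14]
  N1 x:[-2/3,19/3] y:[-10,-4] z:[10,17] -> miss, prune
  N2 x:[5/3,31/3] y:[0,9] z:[14,21] -> miss, prune
  N8 x:[-1/3,26/3] y:[7/2,9] z:[5/2,9] -> hit [7/2,26/3], descend [3, 9]
    N3 x:[-1/3,14/3] y:[7/2,9] z:[5/2,11/2] -> hit [7/2,14/3] leaf, test {P13(miss), P17(miss)}
    N9 x:[22/3,26/3] y:[9/2,13/2] z:[13/2,9] -> miss, prune
  N14 x:[0,26/3] y:[-10,1/2] z:[19,49/2] -> miss, prune

Visited [0, 1, 2, 8, 3, 9, 14]. Tests: 7 box, 1 leaf. Nearest: miss.

== RESULT ==
7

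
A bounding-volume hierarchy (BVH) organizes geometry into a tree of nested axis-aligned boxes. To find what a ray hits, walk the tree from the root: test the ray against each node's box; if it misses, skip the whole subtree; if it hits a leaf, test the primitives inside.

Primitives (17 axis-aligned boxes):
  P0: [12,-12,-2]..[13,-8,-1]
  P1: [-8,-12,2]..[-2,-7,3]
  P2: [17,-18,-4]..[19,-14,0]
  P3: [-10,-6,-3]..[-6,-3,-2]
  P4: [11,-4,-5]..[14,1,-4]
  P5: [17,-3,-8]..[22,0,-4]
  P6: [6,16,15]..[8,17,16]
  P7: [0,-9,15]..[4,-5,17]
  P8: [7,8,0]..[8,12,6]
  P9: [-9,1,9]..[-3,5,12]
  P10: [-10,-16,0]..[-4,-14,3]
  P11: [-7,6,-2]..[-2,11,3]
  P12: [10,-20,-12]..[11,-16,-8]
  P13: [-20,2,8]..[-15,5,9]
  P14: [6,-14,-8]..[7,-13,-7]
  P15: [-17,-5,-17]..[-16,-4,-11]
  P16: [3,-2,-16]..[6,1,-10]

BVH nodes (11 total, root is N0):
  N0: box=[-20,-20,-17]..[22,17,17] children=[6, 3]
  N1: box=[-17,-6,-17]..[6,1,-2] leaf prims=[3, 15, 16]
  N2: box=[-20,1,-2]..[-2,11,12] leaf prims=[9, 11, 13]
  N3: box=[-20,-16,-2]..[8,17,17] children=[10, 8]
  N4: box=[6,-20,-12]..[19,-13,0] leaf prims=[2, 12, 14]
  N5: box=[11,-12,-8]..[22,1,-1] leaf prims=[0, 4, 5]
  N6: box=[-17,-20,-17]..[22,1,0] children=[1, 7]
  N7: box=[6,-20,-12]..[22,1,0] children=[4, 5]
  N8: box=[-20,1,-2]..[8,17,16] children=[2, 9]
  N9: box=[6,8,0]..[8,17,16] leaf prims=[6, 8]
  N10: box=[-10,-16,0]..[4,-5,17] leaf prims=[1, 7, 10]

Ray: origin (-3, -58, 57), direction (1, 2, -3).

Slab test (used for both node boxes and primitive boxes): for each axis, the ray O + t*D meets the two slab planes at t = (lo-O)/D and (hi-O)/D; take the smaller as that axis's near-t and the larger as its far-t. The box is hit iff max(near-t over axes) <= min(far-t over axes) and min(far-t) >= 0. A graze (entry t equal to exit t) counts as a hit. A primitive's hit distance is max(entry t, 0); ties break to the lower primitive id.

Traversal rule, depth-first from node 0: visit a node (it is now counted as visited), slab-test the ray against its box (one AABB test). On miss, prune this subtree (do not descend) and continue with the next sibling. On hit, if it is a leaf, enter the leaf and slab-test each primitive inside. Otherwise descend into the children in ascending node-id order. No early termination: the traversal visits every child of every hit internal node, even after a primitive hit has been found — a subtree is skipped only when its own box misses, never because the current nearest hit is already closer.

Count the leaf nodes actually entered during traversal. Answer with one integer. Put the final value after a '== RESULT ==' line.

Traverse from the root:
N0 x:[-17,25] y:[19,75/2] z:[40/3,74/3] -> hit [19,74/3], descend [3, 6]
  N3 x:[-17,11] y:[21,75/2] z:[40/3,59/3] -> miss, prune
  N6 x:[-14,25] y:[19,59/2] z:[19,74/3] -> hit [19,74/3], descend [1, 7]
    N1 x:[-14,9] y:[26,59/2] z:[59/3,74/3] -> miss, prune
    N7 x:[9,25] y:[19,59/2] z:[19,23] -> hit [19,23], descend [4, 5]
      N4 x:[9,22] y:[19,45/2] z:[19,23] -> hit [19,22] leaf, test {P2@t=20, P12(miss), P14(miss)}
      N5 x:[14,25] y:[23,59/2] z:[58/3,65/3] -> miss, prune

Summary -> nodes [0, 3, 6, 1, 7, 4, 5]; box-tests=7; leaf-entries=1; first=P2

== RESULT ==
1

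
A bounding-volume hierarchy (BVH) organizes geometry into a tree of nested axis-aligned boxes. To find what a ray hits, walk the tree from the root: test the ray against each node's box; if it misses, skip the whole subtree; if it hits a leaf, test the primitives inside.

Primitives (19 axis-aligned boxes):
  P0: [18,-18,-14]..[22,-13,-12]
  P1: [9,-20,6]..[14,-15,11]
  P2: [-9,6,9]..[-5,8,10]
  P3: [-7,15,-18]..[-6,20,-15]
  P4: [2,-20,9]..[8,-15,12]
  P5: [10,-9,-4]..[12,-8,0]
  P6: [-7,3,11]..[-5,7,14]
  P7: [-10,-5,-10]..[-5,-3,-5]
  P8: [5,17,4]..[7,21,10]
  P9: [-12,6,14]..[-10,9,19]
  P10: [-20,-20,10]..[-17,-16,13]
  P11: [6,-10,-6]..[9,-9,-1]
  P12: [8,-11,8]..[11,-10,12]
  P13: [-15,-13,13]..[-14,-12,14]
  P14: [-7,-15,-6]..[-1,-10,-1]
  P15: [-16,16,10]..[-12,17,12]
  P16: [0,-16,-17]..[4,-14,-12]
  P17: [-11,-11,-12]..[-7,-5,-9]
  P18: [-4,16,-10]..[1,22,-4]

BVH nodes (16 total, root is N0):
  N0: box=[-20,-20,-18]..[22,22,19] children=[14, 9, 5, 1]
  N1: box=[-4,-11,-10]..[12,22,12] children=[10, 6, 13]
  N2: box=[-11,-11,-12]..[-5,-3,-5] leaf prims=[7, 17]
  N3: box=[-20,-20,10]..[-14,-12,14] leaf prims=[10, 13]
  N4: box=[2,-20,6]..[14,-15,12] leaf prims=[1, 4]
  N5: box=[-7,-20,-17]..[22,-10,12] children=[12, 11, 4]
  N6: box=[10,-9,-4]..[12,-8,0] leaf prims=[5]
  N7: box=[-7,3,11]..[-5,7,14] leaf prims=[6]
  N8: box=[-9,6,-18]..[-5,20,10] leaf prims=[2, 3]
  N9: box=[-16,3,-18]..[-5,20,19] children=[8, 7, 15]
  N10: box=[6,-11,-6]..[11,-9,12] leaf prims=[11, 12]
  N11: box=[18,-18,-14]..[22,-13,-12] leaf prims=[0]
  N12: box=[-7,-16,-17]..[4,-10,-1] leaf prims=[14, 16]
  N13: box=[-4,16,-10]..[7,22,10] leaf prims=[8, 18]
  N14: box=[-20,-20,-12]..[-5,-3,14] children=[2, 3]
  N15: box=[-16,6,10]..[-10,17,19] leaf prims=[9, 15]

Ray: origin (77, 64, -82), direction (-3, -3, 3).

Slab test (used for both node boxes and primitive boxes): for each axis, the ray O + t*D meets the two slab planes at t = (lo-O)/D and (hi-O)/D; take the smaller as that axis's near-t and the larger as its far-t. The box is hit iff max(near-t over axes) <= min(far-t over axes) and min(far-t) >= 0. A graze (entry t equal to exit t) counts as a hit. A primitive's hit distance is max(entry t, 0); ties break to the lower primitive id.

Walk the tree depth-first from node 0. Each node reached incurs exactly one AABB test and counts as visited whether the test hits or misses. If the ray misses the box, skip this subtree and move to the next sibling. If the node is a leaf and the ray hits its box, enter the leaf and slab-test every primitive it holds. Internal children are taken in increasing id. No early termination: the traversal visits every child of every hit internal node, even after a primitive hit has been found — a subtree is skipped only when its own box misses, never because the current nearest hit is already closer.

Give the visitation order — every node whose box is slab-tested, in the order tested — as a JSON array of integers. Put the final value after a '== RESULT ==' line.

Traverse from the root:
N0 x:[55/3,97/3] y:[14,28] z:[64/3,101/3] -> hit [64/3,28], descend [1, 5, 9, 14]
  N1 x:[65/3,27] y:[14,25] z:[24,94/3] -> hit [24,25], descend [6, 10, 13]
    N6 x:[65/3,67/3] y:[24,73/3] z:[26,82/3] -> miss, prune
    N10 x:[22,71/3] y:[73/3,25] z:[76/3,94/3] -> miss, prune
    N13 x:[70/3,27] y:[14,16] z:[24,92/3] -> miss, prune
  N5 x:[55/3,28] y:[74/3,28] z:[65/3,94/3] -> hit [74/3,28], descend [4, 11, 12]
    N4 x:[21,25] y:[79/3,28] z:[88/3,94/3] -> miss, prune
    N11 x:[55/3,59/3] y:[77/3,82/3] z:[68/3,70/3] -> miss, prune
    N12 x:[73/3,28] y:[74/3,80/3] z:[65/3,27] -> hit [74/3,80/3] leaf, test {P14@t=26, P16(miss)}
  N9 x:[82/3,31] y:[44/3,61/3] z:[64/3,101/3] -> miss, prune
  N14 x:[82/3,97/3] y:[67/3,28] z:[70/3,32] -> hit [82/3,28], descend [2, 3]
    N2 x:[82/3,88/3] y:[67/3,25] z:[70/3,77/3] -> miss, prune
    N3 x:[91/3,97/3] y:[76/3,28] z:[92/3,32] -> miss, prune

Visited [0, 1, 6, 10, 13, 5, 4, 11, 12, 9, 14, 2, 3]. Tests: 13 box, 1 leaf. Nearest: P14.

== RESULT ==
[0, 1, 6, 10, 13, 5, 4, 11, 12, 9, 14, 2, 3]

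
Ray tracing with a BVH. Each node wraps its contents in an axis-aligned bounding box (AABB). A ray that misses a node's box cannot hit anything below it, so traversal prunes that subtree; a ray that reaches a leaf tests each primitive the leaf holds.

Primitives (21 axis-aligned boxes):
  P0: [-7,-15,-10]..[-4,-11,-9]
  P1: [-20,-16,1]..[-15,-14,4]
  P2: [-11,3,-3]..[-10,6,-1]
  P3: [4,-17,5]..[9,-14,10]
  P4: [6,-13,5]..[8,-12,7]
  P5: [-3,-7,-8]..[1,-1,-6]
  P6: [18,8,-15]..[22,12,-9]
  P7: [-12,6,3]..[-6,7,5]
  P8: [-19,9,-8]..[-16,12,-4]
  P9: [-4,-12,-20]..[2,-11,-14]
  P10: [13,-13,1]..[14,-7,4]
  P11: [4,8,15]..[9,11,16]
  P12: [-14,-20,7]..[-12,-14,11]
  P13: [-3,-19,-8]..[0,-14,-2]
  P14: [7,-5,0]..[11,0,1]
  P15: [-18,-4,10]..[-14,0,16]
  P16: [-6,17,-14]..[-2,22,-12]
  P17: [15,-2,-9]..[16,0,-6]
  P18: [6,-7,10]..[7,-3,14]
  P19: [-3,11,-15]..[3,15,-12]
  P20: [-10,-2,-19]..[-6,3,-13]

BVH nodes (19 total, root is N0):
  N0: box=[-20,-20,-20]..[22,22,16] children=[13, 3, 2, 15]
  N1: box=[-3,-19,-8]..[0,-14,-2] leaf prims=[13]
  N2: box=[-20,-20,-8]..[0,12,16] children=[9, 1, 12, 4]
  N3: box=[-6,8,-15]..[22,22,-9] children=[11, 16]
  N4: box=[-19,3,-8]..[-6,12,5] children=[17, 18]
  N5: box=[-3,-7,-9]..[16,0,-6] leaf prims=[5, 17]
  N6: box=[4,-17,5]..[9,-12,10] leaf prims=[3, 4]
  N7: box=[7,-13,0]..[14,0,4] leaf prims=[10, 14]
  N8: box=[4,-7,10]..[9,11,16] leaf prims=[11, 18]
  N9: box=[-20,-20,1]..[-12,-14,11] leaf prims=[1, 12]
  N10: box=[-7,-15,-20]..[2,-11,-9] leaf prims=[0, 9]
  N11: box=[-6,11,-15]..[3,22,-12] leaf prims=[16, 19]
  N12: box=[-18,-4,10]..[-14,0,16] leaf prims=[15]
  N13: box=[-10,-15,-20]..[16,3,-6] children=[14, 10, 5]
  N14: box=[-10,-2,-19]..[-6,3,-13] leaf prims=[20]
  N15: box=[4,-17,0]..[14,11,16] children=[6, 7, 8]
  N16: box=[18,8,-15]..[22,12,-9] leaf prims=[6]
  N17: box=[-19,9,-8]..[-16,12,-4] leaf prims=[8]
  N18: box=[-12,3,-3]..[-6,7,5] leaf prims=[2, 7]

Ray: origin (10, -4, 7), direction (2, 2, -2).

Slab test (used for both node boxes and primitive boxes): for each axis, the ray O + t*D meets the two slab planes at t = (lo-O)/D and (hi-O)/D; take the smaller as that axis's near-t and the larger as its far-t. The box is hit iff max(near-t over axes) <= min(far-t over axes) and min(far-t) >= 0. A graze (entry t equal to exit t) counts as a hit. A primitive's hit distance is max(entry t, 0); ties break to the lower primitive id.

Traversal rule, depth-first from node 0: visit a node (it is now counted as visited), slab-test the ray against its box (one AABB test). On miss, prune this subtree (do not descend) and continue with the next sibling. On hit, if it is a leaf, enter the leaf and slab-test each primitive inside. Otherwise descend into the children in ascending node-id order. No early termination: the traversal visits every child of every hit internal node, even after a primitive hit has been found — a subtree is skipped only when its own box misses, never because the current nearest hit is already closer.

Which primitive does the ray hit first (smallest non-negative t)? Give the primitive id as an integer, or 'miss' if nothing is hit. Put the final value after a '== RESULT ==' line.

Walk:
N0 x:[-15,6] y:[-8,13] z:[-9/2,27/2] -> hit [-9/2,6], descend [2, 3, 13, 15]
  N2 x:[-15,-5] y:[-8,8] z:[-9/2,15/2] -> miss, prune
  N3 x:[-8,6] y:[6,13] z:[8,11] -> miss, prune
  N13 x:[-10,3] y:[-11/2,7/2] z:[13/2,27/2] -> miss, prune
  N15 x:[-3,2] y:[-13/2,15/2] z:[-9/2,7/2] -> hit [-3,2], descend [6, 7, 8]
    N6 x:[-3,-1/2] y:[-13/2,-4] z:[-3/2,1] -> miss, prune
    N7 x:[-3/2,2] y:[-9/2,2] z:[3/2,7/2] -> hit [3/2,2] leaf, test {P10(miss), P14(miss)}
    N8 x:[-3,-1/2] y:[-3/2,15/2] z:[-9/2,-3/2] -> miss, prune

Visited [0, 2, 3, 13, 15, 6, 7, 8]. Tests: 8 box, 1 leaf. Nearest: miss.

== RESULT ==
miss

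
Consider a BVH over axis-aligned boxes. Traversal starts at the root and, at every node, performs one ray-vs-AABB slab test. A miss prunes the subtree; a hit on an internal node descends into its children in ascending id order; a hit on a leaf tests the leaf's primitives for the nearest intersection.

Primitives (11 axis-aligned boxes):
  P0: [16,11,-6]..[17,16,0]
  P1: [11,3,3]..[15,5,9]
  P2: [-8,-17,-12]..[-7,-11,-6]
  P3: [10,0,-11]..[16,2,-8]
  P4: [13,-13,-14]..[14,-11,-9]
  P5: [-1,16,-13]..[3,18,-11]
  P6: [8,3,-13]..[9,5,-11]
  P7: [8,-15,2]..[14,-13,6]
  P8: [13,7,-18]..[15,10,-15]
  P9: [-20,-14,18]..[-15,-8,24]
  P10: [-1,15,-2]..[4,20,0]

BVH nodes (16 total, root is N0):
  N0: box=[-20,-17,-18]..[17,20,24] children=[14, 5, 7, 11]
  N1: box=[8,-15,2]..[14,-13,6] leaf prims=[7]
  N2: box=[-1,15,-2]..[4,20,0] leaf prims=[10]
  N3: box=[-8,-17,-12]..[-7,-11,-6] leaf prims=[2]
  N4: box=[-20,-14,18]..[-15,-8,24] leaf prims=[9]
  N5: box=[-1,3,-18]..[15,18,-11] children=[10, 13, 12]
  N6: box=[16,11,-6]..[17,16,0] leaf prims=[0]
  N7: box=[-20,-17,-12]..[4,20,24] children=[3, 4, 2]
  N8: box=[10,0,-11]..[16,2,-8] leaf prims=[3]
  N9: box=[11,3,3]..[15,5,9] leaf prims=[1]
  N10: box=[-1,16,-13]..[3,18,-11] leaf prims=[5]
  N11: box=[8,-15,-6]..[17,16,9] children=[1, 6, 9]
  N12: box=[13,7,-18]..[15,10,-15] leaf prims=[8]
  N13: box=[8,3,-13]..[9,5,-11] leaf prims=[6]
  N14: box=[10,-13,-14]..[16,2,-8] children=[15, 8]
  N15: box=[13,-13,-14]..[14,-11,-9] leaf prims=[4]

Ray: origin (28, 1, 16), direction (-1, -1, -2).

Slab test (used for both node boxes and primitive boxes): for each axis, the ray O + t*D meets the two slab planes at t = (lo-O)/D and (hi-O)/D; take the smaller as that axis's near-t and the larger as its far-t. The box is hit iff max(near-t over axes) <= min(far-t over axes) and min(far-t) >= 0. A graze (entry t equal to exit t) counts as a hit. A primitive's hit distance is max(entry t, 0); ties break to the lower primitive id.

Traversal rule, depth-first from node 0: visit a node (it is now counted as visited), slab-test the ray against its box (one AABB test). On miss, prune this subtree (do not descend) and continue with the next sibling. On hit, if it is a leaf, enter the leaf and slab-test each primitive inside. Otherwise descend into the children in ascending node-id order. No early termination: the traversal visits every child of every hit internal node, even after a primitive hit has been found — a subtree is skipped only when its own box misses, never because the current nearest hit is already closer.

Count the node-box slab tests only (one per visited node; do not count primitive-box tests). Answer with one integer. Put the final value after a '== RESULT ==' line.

Traverse from the root:
N0 x:[11,48] y:[-19,18] z:[-4,17] -> hit [11,17], descend [5, 7, 11, 14]
  N5 x:[13,29] y:[-17,-2] z:[27/2,17] -> miss, prune
  N7 x:[24,48] y:[-19,18] z:[-4,14] -> miss, prune
  N11 x:[11,20] y:[-15,16] z:[7/2,11] -> hit [11,11], descend [1, 6, 9]
    N1 x:[14,20] y:[14,16] z:[5,7] -> miss, prune
    N6 x:[11,12] y:[-15,-10] z:[8,11] -> miss, prune
    N9 x:[13,17] y:[-4,-2] z:[7/2,13/2] -> miss, prune
  N14 x:[12,18] y:[-1,14] z:[12,15] -> hit [12,14], descend [8, 15]
    N8 x:[12,18] y:[-1,1] z:[12,27/2] -> miss, prune
    N15 x:[14,15] y:[12,14] z:[25/2,15] -> hit [14,14] leaf, test {P4@t=14}

order=[0, 5, 7, 11, 1, 6, 9, 14, 8, 15]  |boxes|=10  |leaves|=1  hit=P4

== RESULT ==
10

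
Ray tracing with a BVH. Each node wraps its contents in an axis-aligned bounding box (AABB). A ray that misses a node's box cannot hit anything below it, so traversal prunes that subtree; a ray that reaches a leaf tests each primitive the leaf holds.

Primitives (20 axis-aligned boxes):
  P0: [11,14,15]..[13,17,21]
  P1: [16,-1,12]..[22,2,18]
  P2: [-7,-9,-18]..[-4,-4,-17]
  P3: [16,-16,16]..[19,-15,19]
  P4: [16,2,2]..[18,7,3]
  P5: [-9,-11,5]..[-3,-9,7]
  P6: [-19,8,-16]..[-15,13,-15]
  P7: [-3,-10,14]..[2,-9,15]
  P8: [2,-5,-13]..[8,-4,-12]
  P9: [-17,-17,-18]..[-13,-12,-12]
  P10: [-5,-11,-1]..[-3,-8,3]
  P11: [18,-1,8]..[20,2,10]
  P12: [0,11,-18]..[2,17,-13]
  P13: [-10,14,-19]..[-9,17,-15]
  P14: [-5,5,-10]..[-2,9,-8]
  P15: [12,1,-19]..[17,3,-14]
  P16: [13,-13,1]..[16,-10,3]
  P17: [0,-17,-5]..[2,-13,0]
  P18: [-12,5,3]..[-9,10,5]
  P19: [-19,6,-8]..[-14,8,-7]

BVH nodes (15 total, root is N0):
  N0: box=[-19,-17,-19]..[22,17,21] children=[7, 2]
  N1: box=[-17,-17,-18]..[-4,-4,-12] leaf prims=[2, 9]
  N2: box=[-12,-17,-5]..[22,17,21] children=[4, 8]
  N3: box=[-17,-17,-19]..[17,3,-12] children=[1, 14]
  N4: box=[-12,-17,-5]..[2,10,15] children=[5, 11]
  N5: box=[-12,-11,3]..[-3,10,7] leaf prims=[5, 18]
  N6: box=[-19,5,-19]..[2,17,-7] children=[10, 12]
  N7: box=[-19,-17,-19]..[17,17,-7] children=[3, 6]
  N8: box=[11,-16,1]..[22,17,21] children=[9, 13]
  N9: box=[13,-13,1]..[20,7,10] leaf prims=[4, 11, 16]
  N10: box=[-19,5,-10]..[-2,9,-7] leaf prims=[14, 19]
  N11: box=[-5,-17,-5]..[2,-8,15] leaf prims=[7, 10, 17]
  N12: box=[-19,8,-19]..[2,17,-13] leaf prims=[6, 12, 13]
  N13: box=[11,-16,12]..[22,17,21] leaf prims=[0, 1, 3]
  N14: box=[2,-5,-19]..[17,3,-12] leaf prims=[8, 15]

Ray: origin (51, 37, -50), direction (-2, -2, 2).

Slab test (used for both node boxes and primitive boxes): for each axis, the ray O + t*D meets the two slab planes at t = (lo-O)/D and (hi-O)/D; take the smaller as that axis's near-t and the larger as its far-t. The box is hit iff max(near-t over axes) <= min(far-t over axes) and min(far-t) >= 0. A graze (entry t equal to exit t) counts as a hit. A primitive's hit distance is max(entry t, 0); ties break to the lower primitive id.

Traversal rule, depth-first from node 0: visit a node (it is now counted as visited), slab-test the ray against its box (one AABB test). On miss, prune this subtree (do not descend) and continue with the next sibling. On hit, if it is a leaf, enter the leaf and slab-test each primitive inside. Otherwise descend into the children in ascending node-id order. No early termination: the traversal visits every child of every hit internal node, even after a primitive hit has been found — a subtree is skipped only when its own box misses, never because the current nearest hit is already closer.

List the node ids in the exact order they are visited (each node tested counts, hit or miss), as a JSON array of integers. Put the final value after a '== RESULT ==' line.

Traverse from the root:
N0 x:[29/2,35] y:[10,27] z:[31/2,71/2] -> hit [31/2,27], descend [2, 7]
  N2 x:[29/2,63/2] y:[10,27] z:[45/2,71/2] -> hit [45/2,27], descend [4, 8]
    N4 x:[49/2,63/2] y:[27/2,27] z:[45/2,65/2] -> hit [49/2,27], descend [5, 11]
      N5 x:[27,63/2] y:[27/2,24] z:[53/2,57/2] -> miss, prune
      N11 x:[49/2,28] y:[45/2,27] z:[45/2,65/2] -> hit [49/2,27] leaf, test {P7(miss), P10(miss), P17@t=25}
    N8 x:[29/2,20] y:[10,53/2] z:[51/2,71/2] -> miss, prune
  N7 x:[17,35] y:[10,27] z:[31/2,43/2] -> hit [17,43/2], descend [3, 6]
    N3 x:[17,34] y:[17,27] z:[31/2,19] -> hit [17,19], descend [1, 14]
      N1 x:[55/2,34] y:[41/2,27] z:[16,19] -> miss, prune
      N14 x:[17,49/2] y:[17,21] z:[31/2,19] -> hit [17,19] leaf, test {P8(miss), P15@t=17}
    N6 x:[49/2,35] y:[10,16] z:[31/2,43/2] -> miss, prune

Summary -> nodes [0, 2, 4, 5, 11, 8, 7, 3, 1, 14, 6]; box-tests=11; leaf-entries=2; first=P15

== RESULT ==
[0, 2, 4, 5, 11, 8, 7, 3, 1, 14, 6]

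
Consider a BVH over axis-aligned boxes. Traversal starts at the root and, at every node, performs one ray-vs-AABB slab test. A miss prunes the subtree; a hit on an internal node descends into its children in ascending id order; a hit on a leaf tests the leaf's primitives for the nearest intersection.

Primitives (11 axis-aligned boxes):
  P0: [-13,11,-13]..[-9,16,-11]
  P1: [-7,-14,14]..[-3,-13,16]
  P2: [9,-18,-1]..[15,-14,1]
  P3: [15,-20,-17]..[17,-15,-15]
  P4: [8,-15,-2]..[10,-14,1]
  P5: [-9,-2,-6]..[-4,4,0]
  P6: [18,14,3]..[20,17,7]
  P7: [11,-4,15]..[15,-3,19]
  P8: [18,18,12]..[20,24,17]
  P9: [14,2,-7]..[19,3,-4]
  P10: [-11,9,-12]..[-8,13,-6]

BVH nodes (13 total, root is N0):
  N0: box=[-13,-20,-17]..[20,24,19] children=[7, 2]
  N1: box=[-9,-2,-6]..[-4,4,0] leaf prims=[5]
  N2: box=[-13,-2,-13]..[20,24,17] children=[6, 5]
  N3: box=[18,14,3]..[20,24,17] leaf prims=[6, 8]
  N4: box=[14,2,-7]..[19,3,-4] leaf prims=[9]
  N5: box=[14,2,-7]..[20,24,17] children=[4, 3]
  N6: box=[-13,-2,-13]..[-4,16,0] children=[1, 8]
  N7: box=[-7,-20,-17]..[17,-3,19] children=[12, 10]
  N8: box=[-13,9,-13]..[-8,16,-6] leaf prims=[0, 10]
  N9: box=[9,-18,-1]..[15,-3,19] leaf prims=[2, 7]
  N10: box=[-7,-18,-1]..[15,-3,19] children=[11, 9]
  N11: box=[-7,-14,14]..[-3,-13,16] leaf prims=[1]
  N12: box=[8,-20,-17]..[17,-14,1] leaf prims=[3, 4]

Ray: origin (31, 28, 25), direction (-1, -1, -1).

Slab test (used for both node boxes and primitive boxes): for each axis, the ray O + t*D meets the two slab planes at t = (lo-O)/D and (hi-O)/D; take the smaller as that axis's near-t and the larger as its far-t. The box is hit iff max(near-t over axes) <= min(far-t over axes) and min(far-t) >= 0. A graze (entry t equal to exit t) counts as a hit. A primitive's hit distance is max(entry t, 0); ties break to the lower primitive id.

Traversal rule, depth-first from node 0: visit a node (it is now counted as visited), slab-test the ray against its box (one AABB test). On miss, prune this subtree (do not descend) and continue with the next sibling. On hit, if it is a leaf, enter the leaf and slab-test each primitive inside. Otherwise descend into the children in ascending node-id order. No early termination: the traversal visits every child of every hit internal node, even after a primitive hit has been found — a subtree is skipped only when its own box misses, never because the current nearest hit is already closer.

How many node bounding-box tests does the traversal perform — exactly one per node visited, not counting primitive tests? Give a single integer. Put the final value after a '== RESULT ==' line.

Traverse from the root:
N0 x:[11,44] y:[4,48] z:[6,42] -> hit [11,42], descend [2, 7]
  N2 x:[11,44] y:[4,30] z:[8,38] -> hit [11,30], descend [5, 6]
    N5 x:[11,17] y:[4,26] z:[8,32] -> hit [11,17], descend [3, 4]
      N3 x:[11,13] y:[4,14] z:[8,22] -> hit [11,13] leaf, test {P6(miss), P8(miss)}
      N4 x:[12,17] y:[25,26] z:[29,32] -> miss, prune
    N6 x:[35,44] y:[12,30] z:[25,38] -> miss, prune
  N7 x:[14,38] y:[31,48] z:[6,42] -> hit [31,38], descend [10, 12]
    N10 x:[16,38] y:[31,46] z:[6,26] -> miss, prune
    N12 x:[14,23] y:[42,48] z:[24,42] -> miss, prune

Summary -> nodes [0, 2, 5, 3, 4, 6, 7, 10, 12]; box-tests=9; leaf-entries=1; first=miss

== RESULT ==
9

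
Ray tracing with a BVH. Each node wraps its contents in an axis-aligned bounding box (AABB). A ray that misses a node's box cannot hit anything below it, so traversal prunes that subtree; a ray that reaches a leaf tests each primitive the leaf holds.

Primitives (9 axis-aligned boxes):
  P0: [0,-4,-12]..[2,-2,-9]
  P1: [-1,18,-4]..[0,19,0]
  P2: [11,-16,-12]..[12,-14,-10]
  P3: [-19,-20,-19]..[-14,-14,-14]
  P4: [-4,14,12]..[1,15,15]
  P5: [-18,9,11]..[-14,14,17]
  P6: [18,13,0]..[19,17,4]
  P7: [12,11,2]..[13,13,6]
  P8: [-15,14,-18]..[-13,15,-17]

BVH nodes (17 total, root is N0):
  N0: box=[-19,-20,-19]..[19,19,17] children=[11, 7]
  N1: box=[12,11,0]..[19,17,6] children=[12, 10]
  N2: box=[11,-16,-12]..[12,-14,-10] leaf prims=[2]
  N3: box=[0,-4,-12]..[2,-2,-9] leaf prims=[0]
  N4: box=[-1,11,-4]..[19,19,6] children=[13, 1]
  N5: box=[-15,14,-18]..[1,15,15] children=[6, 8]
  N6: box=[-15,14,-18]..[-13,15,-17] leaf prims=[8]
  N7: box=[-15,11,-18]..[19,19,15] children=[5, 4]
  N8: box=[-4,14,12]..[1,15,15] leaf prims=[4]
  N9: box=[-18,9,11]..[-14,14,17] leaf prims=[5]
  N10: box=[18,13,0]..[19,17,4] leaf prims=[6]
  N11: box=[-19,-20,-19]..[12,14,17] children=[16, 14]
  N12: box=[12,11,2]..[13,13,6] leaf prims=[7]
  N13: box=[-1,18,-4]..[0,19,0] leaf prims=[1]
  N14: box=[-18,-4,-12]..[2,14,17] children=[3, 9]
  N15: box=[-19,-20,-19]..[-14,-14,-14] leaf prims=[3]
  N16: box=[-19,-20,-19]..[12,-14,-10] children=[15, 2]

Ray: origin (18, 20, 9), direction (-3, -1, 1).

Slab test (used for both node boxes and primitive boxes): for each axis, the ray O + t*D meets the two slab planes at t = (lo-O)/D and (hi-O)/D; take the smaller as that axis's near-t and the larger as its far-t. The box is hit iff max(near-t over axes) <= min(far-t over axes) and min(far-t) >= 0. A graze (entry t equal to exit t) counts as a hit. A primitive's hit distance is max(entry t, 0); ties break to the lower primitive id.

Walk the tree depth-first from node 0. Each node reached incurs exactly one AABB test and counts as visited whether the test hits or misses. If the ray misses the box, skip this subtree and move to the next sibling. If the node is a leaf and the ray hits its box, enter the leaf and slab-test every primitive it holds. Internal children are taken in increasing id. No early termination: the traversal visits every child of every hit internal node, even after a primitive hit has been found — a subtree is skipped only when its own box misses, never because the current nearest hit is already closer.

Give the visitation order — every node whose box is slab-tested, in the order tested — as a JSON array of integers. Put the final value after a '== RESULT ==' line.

Trace the traversal:
N0 x:[-1/3,37/3] y:[1,40] z:[-28,8] -> hit [1,8], descend [7, 11]
  N7 x:[-1/3,11] y:[1,9] z:[-27,6] -> hit [1,6], descend [4, 5]
    N4 x:[-1/3,19/3] y:[1,9] z:[-13,-3] -> miss, prune
    N5 x:[17/3,11] y:[5,6] z:[-27,6] -> hit [17/3,6], descend [6, 8]
      N6 x:[31/3,11] y:[5,6] z:[-27,-26] -> miss, prune
      N8 x:[17/3,22/3] y:[5,6] z:[3,6] -> hit [17/3,6] leaf, test {P4@t=17/3}
  N11 x:[2,37/3] y:[6,40] z:[-28,8] -> hit [6,8], descend [14, 16]
    N14 x:[16/3,12] y:[6,24] z:[-21,8] -> hit [6,8], descend [3, 9]
      N3 x:[16/3,6] y:[22,24] z:[-21,-18] -> miss, prune
      N9 x:[32/3,12] y:[6,11] z:[2,8] -> miss, prune
    N16 x:[2,37/3] y:[34,40] z:[-28,-19] -> miss, prune

Visited [0, 7, 4, 5, 6, 8, 11, 14, 3, 9, 16]. Tests: 11 box, 1 leaf. Nearest: P4.

== RESULT ==
[0, 7, 4, 5, 6, 8, 11, 14, 3, 9, 16]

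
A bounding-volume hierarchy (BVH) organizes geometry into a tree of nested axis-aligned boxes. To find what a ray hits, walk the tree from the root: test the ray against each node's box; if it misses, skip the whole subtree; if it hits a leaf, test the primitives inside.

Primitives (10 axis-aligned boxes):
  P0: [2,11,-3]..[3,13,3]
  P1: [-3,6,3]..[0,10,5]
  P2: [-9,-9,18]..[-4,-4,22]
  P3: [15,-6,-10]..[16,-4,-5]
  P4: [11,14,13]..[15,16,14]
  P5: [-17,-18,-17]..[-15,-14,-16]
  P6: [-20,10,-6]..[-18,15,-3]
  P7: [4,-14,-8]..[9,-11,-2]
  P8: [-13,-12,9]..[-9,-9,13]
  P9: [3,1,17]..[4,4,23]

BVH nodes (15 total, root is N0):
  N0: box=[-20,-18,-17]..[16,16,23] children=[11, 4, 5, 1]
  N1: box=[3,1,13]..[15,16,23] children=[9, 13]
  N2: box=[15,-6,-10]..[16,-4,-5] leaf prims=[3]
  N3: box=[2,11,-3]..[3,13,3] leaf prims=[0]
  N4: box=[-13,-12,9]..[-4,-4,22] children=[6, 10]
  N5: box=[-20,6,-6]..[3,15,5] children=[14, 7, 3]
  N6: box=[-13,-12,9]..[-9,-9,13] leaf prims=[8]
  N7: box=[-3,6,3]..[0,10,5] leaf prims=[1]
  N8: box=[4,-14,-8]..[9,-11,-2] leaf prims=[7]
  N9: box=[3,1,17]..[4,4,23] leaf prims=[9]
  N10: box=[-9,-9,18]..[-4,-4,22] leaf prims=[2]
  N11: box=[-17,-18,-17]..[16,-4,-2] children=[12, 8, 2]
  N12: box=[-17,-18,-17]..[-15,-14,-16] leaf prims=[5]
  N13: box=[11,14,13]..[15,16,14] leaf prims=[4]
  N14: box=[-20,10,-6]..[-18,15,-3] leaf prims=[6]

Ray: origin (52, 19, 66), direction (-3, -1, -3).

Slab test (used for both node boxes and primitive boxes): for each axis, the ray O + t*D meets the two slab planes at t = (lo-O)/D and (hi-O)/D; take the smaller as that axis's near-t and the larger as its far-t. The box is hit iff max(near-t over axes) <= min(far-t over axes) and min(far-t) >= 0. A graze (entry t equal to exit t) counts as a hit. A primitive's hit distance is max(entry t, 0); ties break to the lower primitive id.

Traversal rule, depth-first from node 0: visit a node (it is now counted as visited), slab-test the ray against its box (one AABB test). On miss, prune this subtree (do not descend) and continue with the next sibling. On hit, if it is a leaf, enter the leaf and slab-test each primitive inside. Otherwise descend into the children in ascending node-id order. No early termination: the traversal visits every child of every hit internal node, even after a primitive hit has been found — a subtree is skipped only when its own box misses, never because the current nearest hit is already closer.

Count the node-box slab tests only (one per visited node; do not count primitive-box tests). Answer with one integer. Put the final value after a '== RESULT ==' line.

Trace the traversal:
N0 x:[12,24] y:[3,37] z:[43/3,83/3] -> hit [43/3,24], descend [1, 4, 5, 11]
  N1 x:[37/3,49/3] y:[3,18] z:[43/3,53/3] -> hit [43/3,49/3], descend [9, 13]
    N9 x:[16,49/3] y:[15,18] z:[43/3,49/3] -> hit [16,49/3] leaf, test {P9@t=16}
    N13 x:[37/3,41/3] y:[3,5] z:[52/3,53/3] -> miss, prune
  N4 x:[56/3,65/3] y:[23,31] z:[44/3,19] -> miss, prune
  N5 x:[49/3,24] y:[4,13] z:[61/3,24] -> miss, prune
  N11 x:[12,23] y:[23,37] z:[68/3,83/3] -> hit [23,23], descend [2, 8, 12]
    N2 x:[12,37/3] y:[23,25] z:[71/3,76/3] -> miss, prune
    N8 x:[43/3,16] y:[30,33] z:[68/3,74/3] -> miss, prune
    N12 x:[67/3,23] y:[33,37] z:[82/3,83/3] -> miss, prune

order=[0, 1, 9, 13, 4, 5, 11, 2, 8, 12]  |boxes|=10  |leaves|=1  hit=P9

== RESULT ==
10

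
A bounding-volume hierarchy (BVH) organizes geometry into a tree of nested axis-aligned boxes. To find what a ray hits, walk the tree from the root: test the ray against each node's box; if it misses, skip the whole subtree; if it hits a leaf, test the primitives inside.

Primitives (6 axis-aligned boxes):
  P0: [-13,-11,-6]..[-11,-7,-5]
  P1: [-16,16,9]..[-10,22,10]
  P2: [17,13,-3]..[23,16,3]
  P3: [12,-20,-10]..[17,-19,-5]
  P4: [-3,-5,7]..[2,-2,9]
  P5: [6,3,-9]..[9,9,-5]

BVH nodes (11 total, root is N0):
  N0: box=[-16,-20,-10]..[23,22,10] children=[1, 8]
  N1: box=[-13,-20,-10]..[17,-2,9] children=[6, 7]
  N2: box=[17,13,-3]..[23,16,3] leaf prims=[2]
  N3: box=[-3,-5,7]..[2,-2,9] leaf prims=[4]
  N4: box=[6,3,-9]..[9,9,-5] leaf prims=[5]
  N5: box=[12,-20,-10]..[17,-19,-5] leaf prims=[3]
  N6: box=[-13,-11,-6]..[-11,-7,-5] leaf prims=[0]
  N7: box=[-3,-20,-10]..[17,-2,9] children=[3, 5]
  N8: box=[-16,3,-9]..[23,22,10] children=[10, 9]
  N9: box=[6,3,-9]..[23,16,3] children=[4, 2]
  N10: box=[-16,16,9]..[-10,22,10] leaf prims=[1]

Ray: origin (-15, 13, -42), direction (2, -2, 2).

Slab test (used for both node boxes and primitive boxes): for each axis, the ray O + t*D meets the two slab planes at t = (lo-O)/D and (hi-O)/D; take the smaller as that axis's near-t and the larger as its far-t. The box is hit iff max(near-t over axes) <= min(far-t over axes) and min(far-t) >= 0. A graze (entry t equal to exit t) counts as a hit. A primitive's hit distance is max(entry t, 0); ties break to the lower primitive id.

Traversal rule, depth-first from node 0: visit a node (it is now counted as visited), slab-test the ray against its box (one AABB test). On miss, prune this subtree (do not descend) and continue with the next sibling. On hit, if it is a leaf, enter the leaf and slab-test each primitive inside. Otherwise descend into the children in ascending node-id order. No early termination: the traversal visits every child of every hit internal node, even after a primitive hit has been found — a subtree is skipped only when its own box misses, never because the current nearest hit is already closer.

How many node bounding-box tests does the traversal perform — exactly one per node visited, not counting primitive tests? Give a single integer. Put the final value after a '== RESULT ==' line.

Traverse from the root:
N0 x:[-1/2,19] y:[-9/2,33/2] z:[16,26] -> hit [16,33/2], descend [1, 8]
  N1 x:[1,16] y:[15/2,33/2] z:[16,51/2] -> hit [16,16], descend [6, 7]
    N6 x:[1,2] y:[10,12] z:[18,37/2] -> miss, prune
    N7 x:[6,16] y:[15/2,33/2] z:[16,51/2] -> hit [16,16], descend [3, 5]
      N3 x:[6,17/2] y:[15/2,9] z:[49/2,51/2] -> miss, prune
      N5 x:[27/2,16] y:[16,33/2] z:[16,37/2] -> hit [16,16] leaf, test {P3@t=16}
  N8 x:[-1/2,19] y:[-9/2,5] z:[33/2,26] -> miss, prune

7 AABB tests over nodes [0, 1, 6, 7, 3, 5, 8]; 1 leaf entered; closest P3.

== RESULT ==
7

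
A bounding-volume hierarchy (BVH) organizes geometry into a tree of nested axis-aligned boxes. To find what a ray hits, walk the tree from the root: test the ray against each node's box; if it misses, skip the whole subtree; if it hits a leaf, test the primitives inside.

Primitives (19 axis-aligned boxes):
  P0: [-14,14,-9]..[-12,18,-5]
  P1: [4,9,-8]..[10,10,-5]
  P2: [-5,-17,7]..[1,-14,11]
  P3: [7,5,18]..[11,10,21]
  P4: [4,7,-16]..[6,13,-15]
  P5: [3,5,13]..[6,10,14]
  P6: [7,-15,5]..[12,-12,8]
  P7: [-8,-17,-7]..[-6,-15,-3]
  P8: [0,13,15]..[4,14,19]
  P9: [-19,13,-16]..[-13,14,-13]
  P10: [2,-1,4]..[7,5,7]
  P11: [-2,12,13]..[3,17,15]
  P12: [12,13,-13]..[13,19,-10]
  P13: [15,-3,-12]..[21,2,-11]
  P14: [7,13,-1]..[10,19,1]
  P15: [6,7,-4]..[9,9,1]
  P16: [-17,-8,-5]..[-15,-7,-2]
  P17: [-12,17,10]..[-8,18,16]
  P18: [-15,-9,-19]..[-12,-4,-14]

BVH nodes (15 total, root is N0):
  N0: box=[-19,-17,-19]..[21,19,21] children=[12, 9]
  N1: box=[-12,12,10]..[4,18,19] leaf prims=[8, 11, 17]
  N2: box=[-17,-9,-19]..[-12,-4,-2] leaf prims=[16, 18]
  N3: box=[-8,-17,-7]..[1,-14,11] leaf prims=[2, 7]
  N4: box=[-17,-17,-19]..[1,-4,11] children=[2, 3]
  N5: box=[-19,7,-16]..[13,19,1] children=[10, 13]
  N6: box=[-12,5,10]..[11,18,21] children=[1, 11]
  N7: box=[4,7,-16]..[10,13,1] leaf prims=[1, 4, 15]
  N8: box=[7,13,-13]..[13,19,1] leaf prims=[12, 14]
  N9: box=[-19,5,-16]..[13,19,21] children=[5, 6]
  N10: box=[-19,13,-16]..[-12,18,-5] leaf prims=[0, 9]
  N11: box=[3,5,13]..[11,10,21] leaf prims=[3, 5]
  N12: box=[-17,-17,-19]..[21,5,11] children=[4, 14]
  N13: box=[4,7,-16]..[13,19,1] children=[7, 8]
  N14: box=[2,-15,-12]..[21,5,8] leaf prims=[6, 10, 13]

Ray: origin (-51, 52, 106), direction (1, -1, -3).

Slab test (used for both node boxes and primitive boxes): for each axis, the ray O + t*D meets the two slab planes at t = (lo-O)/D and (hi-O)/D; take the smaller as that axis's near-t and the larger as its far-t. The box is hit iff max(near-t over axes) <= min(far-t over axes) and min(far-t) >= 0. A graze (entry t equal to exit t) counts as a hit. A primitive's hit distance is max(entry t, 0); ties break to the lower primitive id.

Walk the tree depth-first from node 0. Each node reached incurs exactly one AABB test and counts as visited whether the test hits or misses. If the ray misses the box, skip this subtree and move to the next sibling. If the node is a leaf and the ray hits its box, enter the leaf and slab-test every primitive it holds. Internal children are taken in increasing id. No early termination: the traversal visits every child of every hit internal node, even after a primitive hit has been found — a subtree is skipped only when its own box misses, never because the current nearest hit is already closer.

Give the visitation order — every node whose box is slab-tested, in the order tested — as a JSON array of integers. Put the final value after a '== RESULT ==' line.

Trace the traversal:
N0 x:[32,72] y:[33,69] z:[85/3,125/3] -> hit [33,125/3], descend [9, 12]
  N9 x:[32,64] y:[33,47] z:[85/3,122/3] -> hit [33,122/3], descend [5, 6]
    N5 x:[32,64] y:[33,45] z:[35,122/3] -> hit [35,122/3], descend [10, 13]
      N10 x:[32,39] y:[34,39] z:[37,122/3] -> hit [37,39] leaf, test {P0@t=37, P9(miss)}
      N13 x:[55,64] y:[33,45] z:[35,122/3] -> miss, prune
    N6 x:[39,62] y:[34,47] z:[85/3,32] -> miss, prune
  N12 x:[34,72] y:[47,69] z:[95/3,125/3] -> miss, prune

Summary -> nodes [0, 9, 5, 10, 13, 6, 12]; box-tests=7; leaf-entries=1; first=P0

== RESULT ==
[0, 9, 5, 10, 13, 6, 12]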